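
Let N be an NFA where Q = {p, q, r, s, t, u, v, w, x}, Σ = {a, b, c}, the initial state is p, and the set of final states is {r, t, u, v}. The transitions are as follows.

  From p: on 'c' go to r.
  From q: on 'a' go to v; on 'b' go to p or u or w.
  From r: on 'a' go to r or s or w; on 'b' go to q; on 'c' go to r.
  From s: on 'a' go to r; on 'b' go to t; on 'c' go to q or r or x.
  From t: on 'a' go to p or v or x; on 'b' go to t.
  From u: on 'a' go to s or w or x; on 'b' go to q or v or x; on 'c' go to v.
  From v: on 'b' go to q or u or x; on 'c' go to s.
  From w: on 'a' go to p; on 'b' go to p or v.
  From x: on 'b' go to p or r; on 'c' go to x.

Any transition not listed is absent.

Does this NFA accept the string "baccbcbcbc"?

No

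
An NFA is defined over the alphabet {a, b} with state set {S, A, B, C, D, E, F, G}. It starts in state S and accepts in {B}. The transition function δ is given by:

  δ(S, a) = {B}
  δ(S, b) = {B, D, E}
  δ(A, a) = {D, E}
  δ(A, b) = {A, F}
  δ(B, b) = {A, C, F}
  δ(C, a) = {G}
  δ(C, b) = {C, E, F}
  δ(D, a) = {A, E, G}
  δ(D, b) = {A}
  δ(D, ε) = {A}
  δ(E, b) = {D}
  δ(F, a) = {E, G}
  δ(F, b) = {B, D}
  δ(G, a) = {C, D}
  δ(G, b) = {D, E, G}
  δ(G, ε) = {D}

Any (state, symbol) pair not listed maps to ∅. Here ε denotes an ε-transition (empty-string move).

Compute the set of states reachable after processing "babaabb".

Start in {S}.
Read 'b': {S} → {A, B, D, E}.
Read 'a': {A, B, D, E} → {A, D, E, G}.
Read 'b': {A, D, E, G} → {A, D, E, F, G}.
Read 'a': {A, D, E, F, G} → {A, C, D, E, G}.
Read 'a': {A, C, D, E, G} → {A, C, D, E, G}.
Read 'b': {A, C, D, E, G} → {A, C, D, E, F, G}.
Read 'b': {A, C, D, E, F, G} → {A, B, C, D, E, F, G}.

{A, B, C, D, E, F, G}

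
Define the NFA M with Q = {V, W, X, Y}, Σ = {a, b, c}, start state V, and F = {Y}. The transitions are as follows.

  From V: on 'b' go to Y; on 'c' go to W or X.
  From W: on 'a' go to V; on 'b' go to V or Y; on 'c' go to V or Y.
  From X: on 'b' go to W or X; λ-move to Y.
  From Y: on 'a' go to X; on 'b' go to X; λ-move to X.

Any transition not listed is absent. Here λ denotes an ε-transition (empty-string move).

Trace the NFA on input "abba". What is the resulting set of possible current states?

∅

Start in {V}.
Read 'a': {V} → ∅.
The set is empty and remains empty for the remaining 3 symbols.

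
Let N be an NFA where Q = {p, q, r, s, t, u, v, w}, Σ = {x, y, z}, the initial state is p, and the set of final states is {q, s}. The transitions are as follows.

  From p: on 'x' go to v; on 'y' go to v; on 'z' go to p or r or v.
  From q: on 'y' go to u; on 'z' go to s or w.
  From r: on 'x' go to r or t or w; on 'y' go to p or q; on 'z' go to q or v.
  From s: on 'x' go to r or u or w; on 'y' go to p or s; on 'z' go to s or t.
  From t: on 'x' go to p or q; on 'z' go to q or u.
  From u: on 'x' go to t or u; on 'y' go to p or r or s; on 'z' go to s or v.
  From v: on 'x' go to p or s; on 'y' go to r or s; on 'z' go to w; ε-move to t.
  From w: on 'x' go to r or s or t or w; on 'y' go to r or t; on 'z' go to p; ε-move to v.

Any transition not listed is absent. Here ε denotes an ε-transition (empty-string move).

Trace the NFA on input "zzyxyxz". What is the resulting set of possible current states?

Start in {p}.
Read 'z': {p} → {p, r, t, v}.
Read 'z': {p, r, t, v} → {p, q, r, t, u, v, w}.
Read 'y': {p, q, r, t, u, v, w} → {p, q, r, s, t, u, v}.
Read 'x': {p, q, r, s, t, u, v} → {p, q, r, s, t, u, v, w}.
Read 'y': {p, q, r, s, t, u, v, w} → {p, q, r, s, t, u, v}.
Read 'x': {p, q, r, s, t, u, v} → {p, q, r, s, t, u, v, w}.
Read 'z': {p, q, r, s, t, u, v, w} → {p, q, r, s, t, u, v, w}.

{p, q, r, s, t, u, v, w}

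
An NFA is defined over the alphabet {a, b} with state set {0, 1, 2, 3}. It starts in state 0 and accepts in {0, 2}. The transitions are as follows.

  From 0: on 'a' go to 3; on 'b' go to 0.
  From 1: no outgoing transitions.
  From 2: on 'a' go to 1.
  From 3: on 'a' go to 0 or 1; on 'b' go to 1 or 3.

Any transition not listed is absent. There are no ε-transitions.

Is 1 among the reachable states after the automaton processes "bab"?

Yes

Start in {0}.
Read 'b': {0} → {0}.
Read 'a': {0} → {3}.
Read 'b': {3} → {1, 3}.
State 1 is in {1, 3}.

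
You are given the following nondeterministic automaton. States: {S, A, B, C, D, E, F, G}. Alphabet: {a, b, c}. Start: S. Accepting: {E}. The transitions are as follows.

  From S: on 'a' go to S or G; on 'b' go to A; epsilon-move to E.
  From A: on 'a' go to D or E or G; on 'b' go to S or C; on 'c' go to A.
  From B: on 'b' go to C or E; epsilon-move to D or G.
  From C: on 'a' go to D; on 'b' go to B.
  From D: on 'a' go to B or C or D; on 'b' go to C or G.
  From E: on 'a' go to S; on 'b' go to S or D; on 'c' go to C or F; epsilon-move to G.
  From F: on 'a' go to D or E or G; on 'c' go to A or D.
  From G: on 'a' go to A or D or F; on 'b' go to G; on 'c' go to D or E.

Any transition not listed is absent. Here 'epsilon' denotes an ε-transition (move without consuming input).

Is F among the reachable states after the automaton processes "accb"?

No

Start: ε-closure({S}) = {S, E, G}.
Read 'a': {S, E, G} → {S, A, D, E, F, G}.
Read 'c': {S, A, D, E, F, G} → {A, C, D, E, F, G}.
Read 'c': {A, C, D, E, F, G} → {A, C, D, E, F, G}.
Read 'b': {A, C, D, E, F, G} → {S, B, C, D, E, G}.
State F is not in {S, B, C, D, E, G}.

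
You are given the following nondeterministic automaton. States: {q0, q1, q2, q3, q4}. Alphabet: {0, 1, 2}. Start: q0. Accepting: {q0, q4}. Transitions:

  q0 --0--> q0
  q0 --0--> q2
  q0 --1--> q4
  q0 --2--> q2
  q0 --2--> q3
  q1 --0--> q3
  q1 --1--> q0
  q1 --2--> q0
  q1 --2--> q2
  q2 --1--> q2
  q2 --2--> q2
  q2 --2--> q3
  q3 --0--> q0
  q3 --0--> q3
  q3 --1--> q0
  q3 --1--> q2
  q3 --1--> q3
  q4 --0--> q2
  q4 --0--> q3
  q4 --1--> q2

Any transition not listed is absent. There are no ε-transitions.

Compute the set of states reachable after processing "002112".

{q2, q3}

Start in {q0}.
Read '0': {q0} → {q0, q2}.
Read '0': {q0, q2} → {q0, q2}.
Read '2': {q0, q2} → {q2, q3}.
Read '1': {q2, q3} → {q0, q2, q3}.
Read '1': {q0, q2, q3} → {q0, q2, q3, q4}.
Read '2': {q0, q2, q3, q4} → {q2, q3}.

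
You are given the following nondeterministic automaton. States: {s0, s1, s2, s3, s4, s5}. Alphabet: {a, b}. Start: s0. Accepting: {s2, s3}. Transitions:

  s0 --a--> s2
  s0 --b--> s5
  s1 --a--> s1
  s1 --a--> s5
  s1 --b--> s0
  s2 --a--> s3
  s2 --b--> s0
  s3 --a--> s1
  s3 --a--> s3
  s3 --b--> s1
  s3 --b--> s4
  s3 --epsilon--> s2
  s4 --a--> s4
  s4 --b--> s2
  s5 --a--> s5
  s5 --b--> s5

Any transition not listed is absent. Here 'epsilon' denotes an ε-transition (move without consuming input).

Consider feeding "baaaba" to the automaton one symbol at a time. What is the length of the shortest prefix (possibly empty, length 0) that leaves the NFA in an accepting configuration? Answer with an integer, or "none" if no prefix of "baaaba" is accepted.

Start in {s0}.
Read 'b': {s0} → {s5}.
Read 'a': {s5} → {s5}.
Read 'a': {s5} → {s5}.
Read 'a': {s5} → {s5}.
Read 'b': {s5} → {s5}.
Read 'a': {s5} → {s5}.
No reachable set along the way intersects F.

none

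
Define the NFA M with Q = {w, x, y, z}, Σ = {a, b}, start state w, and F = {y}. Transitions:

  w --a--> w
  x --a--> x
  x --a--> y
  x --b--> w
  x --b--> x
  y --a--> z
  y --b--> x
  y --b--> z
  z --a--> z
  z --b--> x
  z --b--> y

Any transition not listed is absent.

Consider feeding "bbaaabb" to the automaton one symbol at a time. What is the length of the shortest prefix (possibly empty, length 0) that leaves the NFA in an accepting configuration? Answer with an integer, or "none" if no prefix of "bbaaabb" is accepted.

none

Start in {w}.
Read 'b': w→∅; now ∅.
The set is empty and remains empty for the remaining 6 symbols.
No reachable set along the way intersects F.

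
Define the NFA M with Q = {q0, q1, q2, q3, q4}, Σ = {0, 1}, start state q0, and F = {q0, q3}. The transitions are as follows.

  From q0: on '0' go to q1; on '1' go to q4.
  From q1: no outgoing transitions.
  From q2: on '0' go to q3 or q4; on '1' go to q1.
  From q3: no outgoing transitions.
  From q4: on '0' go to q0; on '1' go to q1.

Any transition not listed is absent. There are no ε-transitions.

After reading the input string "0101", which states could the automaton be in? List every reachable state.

Start in {q0}.
Read '0': {q0} → {q1}.
Read '1': {q1} → ∅.
The set is empty and remains empty for the remaining 2 symbols.

∅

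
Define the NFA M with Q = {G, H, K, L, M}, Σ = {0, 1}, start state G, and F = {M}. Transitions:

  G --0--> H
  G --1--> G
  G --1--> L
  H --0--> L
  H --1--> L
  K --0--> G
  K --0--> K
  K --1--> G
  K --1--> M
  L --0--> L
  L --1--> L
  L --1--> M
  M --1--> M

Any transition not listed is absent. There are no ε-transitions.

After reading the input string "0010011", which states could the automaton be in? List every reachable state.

{L, M}

Start in {G}.
Read '0': {G} → {H}.
Read '0': {H} → {L}.
Read '1': {L} → {L, M}.
Read '0': {L, M} → {L}.
Read '0': {L} → {L}.
Read '1': {L} → {L, M}.
Read '1': {L, M} → {L, M}.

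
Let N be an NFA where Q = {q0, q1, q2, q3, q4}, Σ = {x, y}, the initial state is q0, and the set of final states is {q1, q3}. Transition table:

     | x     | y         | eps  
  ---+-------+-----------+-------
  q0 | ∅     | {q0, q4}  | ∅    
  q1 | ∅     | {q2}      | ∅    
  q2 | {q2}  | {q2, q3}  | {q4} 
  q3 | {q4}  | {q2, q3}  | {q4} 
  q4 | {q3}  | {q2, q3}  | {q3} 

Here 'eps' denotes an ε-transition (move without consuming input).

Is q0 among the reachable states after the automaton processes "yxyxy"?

Start in {q0}.
Read 'y': {q0} → {q0, q3, q4}.
Read 'x': {q0, q3, q4} → {q3, q4}.
Read 'y': {q3, q4} → {q2, q3, q4}.
Read 'x': {q2, q3, q4} → {q2, q3, q4}.
Read 'y': {q2, q3, q4} → {q2, q3, q4}.
State q0 is not in {q2, q3, q4}.

No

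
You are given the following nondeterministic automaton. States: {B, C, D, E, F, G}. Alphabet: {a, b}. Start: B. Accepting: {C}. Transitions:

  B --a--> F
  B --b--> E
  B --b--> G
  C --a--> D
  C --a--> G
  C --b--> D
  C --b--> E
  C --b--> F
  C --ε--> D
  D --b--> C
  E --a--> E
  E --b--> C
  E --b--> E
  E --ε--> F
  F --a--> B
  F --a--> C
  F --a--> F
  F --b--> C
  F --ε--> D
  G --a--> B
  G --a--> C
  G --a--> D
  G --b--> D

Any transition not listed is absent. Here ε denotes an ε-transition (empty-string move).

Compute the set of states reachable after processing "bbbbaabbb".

{C, D, E, F}

Start in {B}.
Read 'b': {B} → {D, E, F, G}.
Read 'b': {D, E, F, G} → {C, D, E, F}.
Read 'b': {C, D, E, F} → {C, D, E, F}.
Read 'b': {C, D, E, F} → {C, D, E, F}.
Read 'a': {C, D, E, F} → {B, C, D, E, F, G}.
Read 'a': {B, C, D, E, F, G} → {B, C, D, E, F, G}.
Read 'b': {B, C, D, E, F, G} → {C, D, E, F, G}.
Read 'b': {C, D, E, F, G} → {C, D, E, F}.
Read 'b': {C, D, E, F} → {C, D, E, F}.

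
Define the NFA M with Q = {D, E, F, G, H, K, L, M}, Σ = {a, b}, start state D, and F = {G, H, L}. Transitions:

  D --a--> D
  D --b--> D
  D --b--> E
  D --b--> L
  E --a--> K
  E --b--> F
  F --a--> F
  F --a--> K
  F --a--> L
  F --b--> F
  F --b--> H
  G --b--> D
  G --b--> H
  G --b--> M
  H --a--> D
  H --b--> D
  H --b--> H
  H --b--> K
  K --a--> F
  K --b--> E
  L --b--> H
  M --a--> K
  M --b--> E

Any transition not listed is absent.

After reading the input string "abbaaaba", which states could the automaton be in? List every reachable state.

{D, F, K, L}

Start in {D}.
Read 'a': D→{D}; now {D}.
Read 'b': D→{D, E, L}; now {D, E, L}.
Read 'b': D→{D, E, L}, E→{F}, L→{H}; now {D, E, F, H, L}.
Read 'a': D→{D}, E→{K}, F→{F, K, L}, H→{D}, L→∅; now {D, F, K, L}.
Read 'a': D→{D}, F→{F, K, L}, K→{F}, L→∅; now {D, F, K, L}.
Read 'a': D→{D}, F→{F, K, L}, K→{F}, L→∅; now {D, F, K, L}.
Read 'b': D→{D, E, L}, F→{F, H}, K→{E}, L→{H}; now {D, E, F, H, L}.
Read 'a': D→{D}, E→{K}, F→{F, K, L}, H→{D}, L→∅; now {D, F, K, L}.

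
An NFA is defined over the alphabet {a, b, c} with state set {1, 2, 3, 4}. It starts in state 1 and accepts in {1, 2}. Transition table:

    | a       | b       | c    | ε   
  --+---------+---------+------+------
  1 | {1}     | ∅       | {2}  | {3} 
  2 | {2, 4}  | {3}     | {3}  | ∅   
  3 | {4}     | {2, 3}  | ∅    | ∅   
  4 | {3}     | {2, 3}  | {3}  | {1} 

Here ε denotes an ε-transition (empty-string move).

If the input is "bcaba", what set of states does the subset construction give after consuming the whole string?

{1, 2, 3, 4}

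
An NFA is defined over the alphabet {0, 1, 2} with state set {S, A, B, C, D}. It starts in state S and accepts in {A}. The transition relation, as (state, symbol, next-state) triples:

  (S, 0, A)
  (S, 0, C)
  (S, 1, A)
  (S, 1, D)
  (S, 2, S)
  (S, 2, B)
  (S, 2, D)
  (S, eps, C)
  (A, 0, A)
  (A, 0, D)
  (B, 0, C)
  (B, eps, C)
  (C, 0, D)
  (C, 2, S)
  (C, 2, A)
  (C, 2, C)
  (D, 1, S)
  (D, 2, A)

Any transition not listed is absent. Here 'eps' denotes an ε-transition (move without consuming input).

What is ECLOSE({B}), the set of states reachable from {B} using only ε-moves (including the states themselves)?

{B, C}

Begin with {B}.
ε-move B → C; add C.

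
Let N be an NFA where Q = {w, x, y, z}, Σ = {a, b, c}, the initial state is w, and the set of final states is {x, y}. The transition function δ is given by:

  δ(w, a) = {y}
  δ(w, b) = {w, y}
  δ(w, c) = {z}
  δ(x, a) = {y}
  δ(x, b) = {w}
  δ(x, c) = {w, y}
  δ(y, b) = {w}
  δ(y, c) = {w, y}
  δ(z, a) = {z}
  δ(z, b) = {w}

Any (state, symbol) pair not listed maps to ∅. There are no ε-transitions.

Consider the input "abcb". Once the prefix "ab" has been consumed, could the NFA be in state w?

Yes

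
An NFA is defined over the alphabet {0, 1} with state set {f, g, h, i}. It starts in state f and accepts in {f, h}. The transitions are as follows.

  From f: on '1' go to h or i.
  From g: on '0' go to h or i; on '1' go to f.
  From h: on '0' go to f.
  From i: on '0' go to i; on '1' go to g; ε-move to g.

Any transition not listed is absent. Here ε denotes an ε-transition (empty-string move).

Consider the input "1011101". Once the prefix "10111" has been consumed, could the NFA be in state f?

Yes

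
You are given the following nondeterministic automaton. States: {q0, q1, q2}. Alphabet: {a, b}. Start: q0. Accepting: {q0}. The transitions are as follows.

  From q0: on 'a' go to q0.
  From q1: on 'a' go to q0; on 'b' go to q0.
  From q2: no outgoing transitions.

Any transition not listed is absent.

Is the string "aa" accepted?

Yes

Start in {q0}.
Read 'a': {q0} → {q0}.
Read 'a': {q0} → {q0}.
The final set {q0} contains the accepting state q0.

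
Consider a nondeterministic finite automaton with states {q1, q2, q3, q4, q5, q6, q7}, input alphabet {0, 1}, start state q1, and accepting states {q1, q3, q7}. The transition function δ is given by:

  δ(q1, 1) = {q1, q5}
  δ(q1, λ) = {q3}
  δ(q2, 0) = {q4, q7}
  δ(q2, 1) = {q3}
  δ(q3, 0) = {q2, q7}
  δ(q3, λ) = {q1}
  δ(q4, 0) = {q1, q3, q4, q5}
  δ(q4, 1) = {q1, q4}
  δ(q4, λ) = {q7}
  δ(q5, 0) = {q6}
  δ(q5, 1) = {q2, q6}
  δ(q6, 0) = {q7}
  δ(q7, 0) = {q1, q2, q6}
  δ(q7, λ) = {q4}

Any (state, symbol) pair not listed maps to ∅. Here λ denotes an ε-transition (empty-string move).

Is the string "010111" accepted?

Start: ε-closure({q1}) = {q1, q3}.
Read '0': {q1, q3} → {q2, q4, q7}.
Read '1': {q2, q4, q7} → {q1, q3, q4, q7}.
Read '0': {q1, q3, q4, q7} → {q1, q2, q3, q4, q5, q6, q7}.
Read '1': {q1, q2, q3, q4, q5, q6, q7} → {q1, q2, q3, q4, q5, q6, q7}.
Read '1': {q1, q2, q3, q4, q5, q6, q7} → {q1, q2, q3, q4, q5, q6, q7}.
Read '1': {q1, q2, q3, q4, q5, q6, q7} → {q1, q2, q3, q4, q5, q6, q7}.
The final set {q1, q2, q3, q4, q5, q6, q7} contains the accepting states q1, q3, q7.

Yes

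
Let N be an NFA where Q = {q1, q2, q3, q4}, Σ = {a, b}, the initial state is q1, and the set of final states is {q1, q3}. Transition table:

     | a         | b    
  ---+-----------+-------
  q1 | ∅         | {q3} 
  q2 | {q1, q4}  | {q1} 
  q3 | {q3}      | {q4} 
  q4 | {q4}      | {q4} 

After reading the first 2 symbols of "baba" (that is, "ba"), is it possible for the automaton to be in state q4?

No

Start in {q1}.
Read 'b': {q1} → {q3}.
Read 'a': {q3} → {q3}.
State q4 is not in {q3}.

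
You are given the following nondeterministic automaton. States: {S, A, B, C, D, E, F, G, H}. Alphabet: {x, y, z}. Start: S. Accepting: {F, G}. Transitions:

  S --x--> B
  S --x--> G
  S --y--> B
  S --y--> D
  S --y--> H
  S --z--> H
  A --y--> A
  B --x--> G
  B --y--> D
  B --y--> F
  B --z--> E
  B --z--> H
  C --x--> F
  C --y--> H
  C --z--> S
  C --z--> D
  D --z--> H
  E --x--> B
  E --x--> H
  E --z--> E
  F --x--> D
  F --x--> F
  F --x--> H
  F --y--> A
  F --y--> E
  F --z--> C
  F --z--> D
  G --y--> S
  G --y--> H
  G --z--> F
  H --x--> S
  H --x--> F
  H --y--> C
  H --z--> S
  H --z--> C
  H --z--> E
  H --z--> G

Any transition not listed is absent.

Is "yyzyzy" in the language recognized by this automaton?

No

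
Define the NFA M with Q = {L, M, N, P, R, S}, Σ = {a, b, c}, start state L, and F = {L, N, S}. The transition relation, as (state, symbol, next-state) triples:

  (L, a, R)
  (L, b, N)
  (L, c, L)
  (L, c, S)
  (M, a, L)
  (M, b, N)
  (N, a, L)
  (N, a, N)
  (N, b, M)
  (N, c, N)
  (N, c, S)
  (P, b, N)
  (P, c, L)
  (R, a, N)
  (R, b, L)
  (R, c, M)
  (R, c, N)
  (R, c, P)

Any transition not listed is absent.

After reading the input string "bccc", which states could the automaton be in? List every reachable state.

Start in {L}.
Read 'b': {L} → {N}.
Read 'c': {N} → {N, S}.
Read 'c': {N, S} → {N, S}.
Read 'c': {N, S} → {N, S}.

{N, S}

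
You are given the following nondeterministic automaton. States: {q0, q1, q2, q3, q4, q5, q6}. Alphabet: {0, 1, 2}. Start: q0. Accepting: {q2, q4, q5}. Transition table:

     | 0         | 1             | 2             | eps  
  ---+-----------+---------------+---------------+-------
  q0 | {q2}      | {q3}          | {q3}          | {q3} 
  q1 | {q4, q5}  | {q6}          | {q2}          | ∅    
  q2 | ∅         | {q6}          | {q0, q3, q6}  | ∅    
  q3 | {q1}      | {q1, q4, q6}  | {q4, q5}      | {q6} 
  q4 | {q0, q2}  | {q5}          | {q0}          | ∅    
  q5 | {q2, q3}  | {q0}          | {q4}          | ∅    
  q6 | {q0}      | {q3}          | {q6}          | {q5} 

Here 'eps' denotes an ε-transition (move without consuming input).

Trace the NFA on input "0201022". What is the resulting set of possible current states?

Start: ε-closure({q0}) = {q0, q3, q5, q6}.
Read '0': q0→{q2}, q3→{q1}, q5→{q2, q3}, q6→{q0}; union {q0, q1, q2, q3}; ε-closure = {q0, q1, q2, q3, q5, q6}.
Read '2': q0→{q3}, q1→{q2}, q2→{q0, q3, q6}, q3→{q4, q5}, q5→{q4}, q6→{q6}; now {q0, q2, q3, q4, q5, q6}.
Read '0': q0→{q2}, q2→∅, q3→{q1}, q4→{q0, q2}, q5→{q2, q3}, q6→{q0}; union {q0, q1, q2, q3}; ε-closure = {q0, q1, q2, q3, q5, q6}.
Read '1': q0→{q3}, q1→{q6}, q2→{q6}, q3→{q1, q4, q6}, q5→{q0}, q6→{q3}; union {q0, q1, q3, q4, q6}; ε-closure = {q0, q1, q3, q4, q5, q6}.
Read '0': q0→{q2}, q1→{q4, q5}, q3→{q1}, q4→{q0, q2}, q5→{q2, q3}, q6→{q0}; union {q0, q1, q2, q3, q4, q5}; ε-closure = {q0, q1, q2, q3, q4, q5, q6}.
Read '2': q0→{q3}, q1→{q2}, q2→{q0, q3, q6}, q3→{q4, q5}, q4→{q0}, q5→{q4}, q6→{q6}; now {q0, q2, q3, q4, q5, q6}.
Read '2': q0→{q3}, q2→{q0, q3, q6}, q3→{q4, q5}, q4→{q0}, q5→{q4}, q6→{q6}; now {q0, q3, q4, q5, q6}.

{q0, q3, q4, q5, q6}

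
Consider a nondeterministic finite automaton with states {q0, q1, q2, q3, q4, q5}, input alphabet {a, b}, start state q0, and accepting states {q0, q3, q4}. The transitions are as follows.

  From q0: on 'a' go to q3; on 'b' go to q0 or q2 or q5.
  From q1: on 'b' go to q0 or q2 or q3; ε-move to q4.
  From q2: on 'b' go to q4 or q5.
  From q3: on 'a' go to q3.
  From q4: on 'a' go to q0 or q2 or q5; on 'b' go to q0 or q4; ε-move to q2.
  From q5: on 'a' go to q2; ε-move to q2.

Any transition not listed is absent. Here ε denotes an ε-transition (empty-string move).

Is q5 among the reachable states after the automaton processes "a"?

No

Start in {q0}.
Read 'a': {q0} → {q3}.
State q5 is not in {q3}.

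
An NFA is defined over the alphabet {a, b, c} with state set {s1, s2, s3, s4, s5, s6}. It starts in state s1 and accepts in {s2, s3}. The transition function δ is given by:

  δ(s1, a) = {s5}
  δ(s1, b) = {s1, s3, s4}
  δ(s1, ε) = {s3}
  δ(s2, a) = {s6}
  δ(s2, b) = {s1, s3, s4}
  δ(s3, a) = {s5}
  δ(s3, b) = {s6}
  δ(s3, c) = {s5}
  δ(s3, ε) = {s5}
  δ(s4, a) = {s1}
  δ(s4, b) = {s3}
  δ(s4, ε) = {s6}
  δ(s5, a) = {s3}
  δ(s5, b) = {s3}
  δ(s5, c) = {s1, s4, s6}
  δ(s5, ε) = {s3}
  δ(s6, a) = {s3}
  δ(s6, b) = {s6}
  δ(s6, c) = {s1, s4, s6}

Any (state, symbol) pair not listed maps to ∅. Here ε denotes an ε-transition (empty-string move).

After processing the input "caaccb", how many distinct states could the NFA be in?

Start: ε-closure({s1}) = {s1, s3, s5}.
Read 'c': {s1, s3, s5} → {s1, s3, s4, s5, s6}.
Read 'a': {s1, s3, s4, s5, s6} → {s1, s3, s5}.
Read 'a': {s1, s3, s5} → {s3, s5}.
Read 'c': {s3, s5} → {s1, s3, s4, s5, s6}.
Read 'c': {s1, s3, s4, s5, s6} → {s1, s3, s4, s5, s6}.
Read 'b': {s1, s3, s4, s5, s6} → {s1, s3, s4, s5, s6}.
That set has 5 states.

5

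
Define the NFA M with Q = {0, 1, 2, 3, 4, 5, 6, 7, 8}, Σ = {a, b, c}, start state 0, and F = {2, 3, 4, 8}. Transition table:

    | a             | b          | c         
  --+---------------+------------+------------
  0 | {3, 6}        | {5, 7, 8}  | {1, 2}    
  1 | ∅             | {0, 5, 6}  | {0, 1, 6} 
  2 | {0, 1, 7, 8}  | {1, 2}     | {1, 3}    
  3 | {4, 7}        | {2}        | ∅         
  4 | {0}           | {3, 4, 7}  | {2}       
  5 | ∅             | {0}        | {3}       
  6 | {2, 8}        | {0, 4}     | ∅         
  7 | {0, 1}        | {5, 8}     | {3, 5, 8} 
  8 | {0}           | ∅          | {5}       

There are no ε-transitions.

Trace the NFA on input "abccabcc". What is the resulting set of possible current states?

{0, 1, 2, 3, 5, 6}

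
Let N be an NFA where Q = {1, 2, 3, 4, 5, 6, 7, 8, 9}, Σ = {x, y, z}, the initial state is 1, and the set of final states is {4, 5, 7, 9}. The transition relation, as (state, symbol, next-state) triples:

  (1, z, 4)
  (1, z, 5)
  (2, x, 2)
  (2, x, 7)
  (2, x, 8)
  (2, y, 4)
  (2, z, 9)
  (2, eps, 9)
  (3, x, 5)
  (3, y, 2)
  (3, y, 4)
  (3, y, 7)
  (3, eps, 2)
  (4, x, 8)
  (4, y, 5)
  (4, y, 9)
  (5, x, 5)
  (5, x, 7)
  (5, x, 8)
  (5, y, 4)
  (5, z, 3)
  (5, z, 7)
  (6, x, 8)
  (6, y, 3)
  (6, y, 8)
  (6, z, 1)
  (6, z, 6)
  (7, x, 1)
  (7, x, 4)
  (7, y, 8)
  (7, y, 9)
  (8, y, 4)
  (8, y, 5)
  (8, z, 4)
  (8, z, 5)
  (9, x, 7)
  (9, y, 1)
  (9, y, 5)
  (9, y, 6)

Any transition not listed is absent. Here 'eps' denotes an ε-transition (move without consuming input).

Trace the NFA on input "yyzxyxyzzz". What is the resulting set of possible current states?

∅

Start in {1}.
Read 'y': {1} → ∅.
The set is empty and remains empty for the remaining 9 symbols.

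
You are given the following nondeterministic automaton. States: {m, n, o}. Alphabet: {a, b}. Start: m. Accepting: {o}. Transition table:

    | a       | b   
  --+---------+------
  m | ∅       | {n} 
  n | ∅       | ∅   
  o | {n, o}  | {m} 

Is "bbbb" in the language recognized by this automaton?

No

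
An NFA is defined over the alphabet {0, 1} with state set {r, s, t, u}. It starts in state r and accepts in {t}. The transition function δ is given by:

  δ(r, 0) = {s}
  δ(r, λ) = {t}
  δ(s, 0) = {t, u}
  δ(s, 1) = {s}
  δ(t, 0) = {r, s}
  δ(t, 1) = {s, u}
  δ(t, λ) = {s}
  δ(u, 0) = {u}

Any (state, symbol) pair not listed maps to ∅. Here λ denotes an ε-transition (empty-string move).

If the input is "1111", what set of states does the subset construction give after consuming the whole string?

Start: ε-closure({r}) = {r, s, t}.
Read '1': {r, s, t} → {s, u}.
Read '1': {s, u} → {s}.
Read '1': {s} → {s}.
Read '1': {s} → {s}.

{s}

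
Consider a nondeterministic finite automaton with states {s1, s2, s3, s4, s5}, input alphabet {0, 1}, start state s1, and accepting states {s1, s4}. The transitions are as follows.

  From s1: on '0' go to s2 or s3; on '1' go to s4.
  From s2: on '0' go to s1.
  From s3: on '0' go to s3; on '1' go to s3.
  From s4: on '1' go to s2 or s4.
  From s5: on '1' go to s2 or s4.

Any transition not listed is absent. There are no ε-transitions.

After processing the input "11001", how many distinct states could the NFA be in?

1

Start in {s1}.
Read '1': s1→{s4}; now {s4}.
Read '1': s4→{s2, s4}; now {s2, s4}.
Read '0': s2→{s1}, s4→∅; now {s1}.
Read '0': s1→{s2, s3}; now {s2, s3}.
Read '1': s2→∅, s3→{s3}; now {s3}.
That set has 1 state.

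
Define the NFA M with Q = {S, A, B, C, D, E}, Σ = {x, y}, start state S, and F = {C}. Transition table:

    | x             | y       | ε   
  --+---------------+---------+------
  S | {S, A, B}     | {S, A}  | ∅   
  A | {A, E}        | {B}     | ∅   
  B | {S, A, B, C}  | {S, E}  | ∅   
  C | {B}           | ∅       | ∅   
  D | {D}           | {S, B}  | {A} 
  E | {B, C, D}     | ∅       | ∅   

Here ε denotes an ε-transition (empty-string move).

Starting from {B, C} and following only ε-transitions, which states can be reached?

{B, C}

Begin with {B, C}.
No ε-moves leave this set, so the closure equals the set itself.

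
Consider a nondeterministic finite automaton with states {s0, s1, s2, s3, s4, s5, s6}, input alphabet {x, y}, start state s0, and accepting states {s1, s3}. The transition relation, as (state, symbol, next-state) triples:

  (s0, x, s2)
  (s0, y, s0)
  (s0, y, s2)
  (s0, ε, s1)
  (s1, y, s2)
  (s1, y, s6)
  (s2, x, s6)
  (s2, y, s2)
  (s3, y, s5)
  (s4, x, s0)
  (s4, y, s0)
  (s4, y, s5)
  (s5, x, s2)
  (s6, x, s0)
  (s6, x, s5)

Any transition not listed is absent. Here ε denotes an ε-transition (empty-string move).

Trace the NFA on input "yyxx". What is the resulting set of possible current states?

{s0, s1, s2, s5, s6}

Start: ε-closure({s0}) = {s0, s1}.
Read 'y': s0→{s0, s2}, s1→{s2, s6}; union {s0, s2, s6}; ε-closure = {s0, s1, s2, s6}.
Read 'y': s0→{s0, s2}, s1→{s2, s6}, s2→{s2}, s6→∅; union {s0, s2, s6}; ε-closure = {s0, s1, s2, s6}.
Read 'x': s0→{s2}, s1→∅, s2→{s6}, s6→{s0, s5}; union {s0, s2, s5, s6}; ε-closure = {s0, s1, s2, s5, s6}.
Read 'x': s0→{s2}, s1→∅, s2→{s6}, s5→{s2}, s6→{s0, s5}; union {s0, s2, s5, s6}; ε-closure = {s0, s1, s2, s5, s6}.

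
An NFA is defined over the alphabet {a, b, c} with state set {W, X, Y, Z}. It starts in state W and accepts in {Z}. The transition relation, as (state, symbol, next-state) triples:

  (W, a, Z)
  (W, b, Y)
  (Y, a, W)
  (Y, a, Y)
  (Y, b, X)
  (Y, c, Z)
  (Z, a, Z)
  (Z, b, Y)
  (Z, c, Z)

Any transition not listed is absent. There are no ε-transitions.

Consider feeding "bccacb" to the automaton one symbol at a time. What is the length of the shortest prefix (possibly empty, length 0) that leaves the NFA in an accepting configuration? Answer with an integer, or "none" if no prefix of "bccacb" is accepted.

2

Start in {W}.
Read 'b': W→{Y}; now {Y}.
Read 'c': Y→{Z}; now {Z}.
None of the earlier sets intersect F, but {Z} does.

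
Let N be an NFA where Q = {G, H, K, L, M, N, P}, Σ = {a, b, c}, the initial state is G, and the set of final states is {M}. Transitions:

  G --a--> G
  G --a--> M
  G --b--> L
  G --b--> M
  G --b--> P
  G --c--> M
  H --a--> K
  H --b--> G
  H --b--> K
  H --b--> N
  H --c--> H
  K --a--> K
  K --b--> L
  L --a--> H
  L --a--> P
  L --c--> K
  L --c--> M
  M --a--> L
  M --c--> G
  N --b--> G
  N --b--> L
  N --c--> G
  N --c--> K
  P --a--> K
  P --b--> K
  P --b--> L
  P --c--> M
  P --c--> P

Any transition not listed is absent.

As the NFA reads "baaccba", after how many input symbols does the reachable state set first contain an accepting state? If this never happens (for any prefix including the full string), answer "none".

Start in {G}.
Read 'b': {G} → {L, M, P}.
None of the earlier sets intersect F, but {L, M, P} does.

1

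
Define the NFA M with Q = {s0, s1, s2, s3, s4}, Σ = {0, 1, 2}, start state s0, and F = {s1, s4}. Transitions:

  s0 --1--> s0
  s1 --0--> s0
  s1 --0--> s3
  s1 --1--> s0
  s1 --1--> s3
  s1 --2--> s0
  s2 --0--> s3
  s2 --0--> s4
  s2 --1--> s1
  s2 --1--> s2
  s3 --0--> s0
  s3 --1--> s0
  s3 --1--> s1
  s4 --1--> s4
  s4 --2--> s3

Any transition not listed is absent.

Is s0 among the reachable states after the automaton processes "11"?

Start in {s0}.
Read '1': {s0} → {s0}.
Read '1': {s0} → {s0}.
State s0 is in {s0}.

Yes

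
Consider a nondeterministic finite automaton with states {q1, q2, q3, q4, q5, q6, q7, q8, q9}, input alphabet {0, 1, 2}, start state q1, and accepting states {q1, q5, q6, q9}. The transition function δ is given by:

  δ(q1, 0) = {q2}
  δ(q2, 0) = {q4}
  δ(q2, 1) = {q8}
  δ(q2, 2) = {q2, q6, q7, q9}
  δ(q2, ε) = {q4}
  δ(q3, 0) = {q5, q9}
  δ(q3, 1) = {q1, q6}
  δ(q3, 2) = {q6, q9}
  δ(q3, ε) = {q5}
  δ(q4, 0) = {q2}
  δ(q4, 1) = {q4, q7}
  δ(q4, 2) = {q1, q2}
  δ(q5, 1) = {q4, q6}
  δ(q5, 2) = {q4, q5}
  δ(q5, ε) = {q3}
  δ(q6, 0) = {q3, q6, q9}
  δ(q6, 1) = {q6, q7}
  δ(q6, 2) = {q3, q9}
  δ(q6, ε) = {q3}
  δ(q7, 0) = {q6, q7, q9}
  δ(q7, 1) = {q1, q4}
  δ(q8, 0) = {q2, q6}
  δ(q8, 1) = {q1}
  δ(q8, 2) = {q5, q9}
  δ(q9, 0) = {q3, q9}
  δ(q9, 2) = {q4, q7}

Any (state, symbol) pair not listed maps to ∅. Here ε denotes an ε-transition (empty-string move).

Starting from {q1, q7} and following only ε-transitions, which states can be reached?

Begin with {q1, q7}.
No ε-moves leave this set, so the closure equals the set itself.

{q1, q7}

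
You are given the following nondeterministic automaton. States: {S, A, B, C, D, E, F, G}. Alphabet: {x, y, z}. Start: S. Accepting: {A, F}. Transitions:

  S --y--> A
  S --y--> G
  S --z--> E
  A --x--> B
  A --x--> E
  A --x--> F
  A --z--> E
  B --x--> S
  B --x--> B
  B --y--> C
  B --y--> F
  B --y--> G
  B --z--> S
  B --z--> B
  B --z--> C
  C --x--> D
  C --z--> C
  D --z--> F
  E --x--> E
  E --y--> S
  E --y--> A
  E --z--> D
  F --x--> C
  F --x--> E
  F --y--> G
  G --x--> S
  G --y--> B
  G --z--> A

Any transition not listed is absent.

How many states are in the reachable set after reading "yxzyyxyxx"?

Start in {S}.
Read 'y': S→{A, G}; now {A, G}.
Read 'x': A→{B, E, F}, G→{S}; now {S, B, E, F}.
Read 'z': S→{E}, B→{S, B, C}, E→{D}, F→∅; now {S, B, C, D, E}.
Read 'y': S→{A, G}, B→{C, F, G}, C→∅, D→∅, E→{S, A}; now {S, A, C, F, G}.
Read 'y': S→{A, G}, A→∅, C→∅, F→{G}, G→{B}; now {A, B, G}.
Read 'x': A→{B, E, F}, B→{S, B}, G→{S}; now {S, B, E, F}.
Read 'y': S→{A, G}, B→{C, F, G}, E→{S, A}, F→{G}; now {S, A, C, F, G}.
Read 'x': S→∅, A→{B, E, F}, C→{D}, F→{C, E}, G→{S}; now {S, B, C, D, E, F}.
Read 'x': S→∅, B→{S, B}, C→{D}, D→∅, E→{E}, F→{C, E}; now {S, B, C, D, E}.
That set has 5 states.

5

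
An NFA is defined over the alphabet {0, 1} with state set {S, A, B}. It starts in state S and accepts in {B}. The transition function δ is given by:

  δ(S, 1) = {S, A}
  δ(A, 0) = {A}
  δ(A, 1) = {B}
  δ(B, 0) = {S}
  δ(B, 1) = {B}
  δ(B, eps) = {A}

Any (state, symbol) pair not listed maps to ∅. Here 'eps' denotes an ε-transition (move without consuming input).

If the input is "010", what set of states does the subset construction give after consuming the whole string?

∅

Start in {S}.
Read '0': {S} → ∅.
The set is empty and remains empty for the remaining 2 symbols.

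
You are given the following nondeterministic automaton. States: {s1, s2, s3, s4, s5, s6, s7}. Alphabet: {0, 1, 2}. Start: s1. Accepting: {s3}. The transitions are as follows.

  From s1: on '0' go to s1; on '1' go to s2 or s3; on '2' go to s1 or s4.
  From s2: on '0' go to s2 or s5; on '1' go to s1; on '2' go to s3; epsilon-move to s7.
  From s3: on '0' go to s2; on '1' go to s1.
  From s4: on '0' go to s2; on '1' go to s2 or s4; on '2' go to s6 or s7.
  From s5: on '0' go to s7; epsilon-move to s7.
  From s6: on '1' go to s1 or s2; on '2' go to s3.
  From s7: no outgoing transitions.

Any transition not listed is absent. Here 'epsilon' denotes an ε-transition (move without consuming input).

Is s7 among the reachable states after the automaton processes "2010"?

Yes

Start in {s1}.
Read '2': s1→{s1, s4}; now {s1, s4}.
Read '0': s1→{s1}, s4→{s2}; union {s1, s2}; ε-closure = {s1, s2, s7}.
Read '1': s1→{s2, s3}, s2→{s1}, s7→∅; union {s1, s2, s3}; ε-closure = {s1, s2, s3, s7}.
Read '0': s1→{s1}, s2→{s2, s5}, s3→{s2}, s7→∅; union {s1, s2, s5}; ε-closure = {s1, s2, s5, s7}.
State s7 is in {s1, s2, s5, s7}.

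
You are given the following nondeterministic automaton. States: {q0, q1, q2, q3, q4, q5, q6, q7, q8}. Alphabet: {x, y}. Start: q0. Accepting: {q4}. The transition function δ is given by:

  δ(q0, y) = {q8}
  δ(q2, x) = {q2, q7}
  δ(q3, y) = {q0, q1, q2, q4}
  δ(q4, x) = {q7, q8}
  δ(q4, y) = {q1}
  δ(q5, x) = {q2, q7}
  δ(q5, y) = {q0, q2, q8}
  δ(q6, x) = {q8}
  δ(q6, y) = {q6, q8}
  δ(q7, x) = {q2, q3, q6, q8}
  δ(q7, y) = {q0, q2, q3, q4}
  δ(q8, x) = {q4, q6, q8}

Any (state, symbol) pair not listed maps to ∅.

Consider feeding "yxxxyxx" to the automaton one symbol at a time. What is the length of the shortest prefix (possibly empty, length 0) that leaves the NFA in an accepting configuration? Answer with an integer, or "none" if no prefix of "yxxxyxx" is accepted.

Start in {q0}.
Read 'y': q0→{q8}; now {q8}.
Read 'x': q8→{q4, q6, q8}; now {q4, q6, q8}.
None of the earlier sets intersect F, but {q4, q6, q8} does.

2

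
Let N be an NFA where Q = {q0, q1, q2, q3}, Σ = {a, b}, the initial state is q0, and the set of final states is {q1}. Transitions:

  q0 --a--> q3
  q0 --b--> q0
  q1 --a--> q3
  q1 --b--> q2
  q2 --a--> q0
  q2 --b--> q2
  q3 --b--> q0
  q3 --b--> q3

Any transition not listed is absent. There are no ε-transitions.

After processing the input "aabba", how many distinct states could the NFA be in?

0

Start in {q0}.
Read 'a': {q0} → {q3}.
Read 'a': {q3} → ∅.
The set is empty and remains empty for the remaining 3 symbols.
That set has 0 states.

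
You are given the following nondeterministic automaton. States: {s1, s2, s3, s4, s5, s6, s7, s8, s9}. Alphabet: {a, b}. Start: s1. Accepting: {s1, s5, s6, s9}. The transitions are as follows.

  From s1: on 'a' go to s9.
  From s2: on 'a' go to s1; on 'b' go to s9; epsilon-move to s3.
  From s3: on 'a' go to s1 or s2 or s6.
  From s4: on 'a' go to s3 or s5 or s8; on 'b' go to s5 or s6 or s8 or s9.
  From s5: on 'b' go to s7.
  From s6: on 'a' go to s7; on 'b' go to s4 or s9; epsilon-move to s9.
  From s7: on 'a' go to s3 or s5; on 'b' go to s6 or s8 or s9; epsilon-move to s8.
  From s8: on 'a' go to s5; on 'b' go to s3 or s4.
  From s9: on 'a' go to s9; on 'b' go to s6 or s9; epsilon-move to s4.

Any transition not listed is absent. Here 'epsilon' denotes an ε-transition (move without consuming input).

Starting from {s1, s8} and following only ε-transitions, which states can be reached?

{s1, s8}

Begin with {s1, s8}.
No ε-moves leave this set, so the closure equals the set itself.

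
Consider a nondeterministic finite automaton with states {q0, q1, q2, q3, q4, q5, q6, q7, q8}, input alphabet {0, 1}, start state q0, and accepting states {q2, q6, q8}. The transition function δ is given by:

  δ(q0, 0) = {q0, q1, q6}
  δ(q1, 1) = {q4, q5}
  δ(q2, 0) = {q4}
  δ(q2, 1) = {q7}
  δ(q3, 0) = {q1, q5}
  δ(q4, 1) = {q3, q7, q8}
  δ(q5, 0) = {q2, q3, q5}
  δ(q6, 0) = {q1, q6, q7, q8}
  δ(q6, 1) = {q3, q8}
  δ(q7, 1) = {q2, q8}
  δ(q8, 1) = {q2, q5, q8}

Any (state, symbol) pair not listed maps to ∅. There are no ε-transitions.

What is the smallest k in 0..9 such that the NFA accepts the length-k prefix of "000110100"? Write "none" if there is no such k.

1

Start in {q0}.
Read '0': {q0} → {q0, q1, q6}.
None of the earlier sets intersect F, but {q0, q1, q6} does.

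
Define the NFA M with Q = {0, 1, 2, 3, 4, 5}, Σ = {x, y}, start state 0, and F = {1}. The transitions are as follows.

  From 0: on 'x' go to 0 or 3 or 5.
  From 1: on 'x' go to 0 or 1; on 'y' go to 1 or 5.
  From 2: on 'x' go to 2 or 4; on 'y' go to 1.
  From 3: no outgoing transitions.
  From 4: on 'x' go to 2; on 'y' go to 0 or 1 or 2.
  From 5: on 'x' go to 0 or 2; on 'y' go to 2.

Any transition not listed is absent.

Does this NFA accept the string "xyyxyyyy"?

Yes

Start in {0}.
Read 'x': {0} → {0, 3, 5}.
Read 'y': {0, 3, 5} → {2}.
Read 'y': {2} → {1}.
Read 'x': {1} → {0, 1}.
Read 'y': {0, 1} → {1, 5}.
Read 'y': {1, 5} → {1, 2, 5}.
Read 'y': {1, 2, 5} → {1, 2, 5}.
Read 'y': {1, 2, 5} → {1, 2, 5}.
The final set {1, 2, 5} contains the accepting state 1.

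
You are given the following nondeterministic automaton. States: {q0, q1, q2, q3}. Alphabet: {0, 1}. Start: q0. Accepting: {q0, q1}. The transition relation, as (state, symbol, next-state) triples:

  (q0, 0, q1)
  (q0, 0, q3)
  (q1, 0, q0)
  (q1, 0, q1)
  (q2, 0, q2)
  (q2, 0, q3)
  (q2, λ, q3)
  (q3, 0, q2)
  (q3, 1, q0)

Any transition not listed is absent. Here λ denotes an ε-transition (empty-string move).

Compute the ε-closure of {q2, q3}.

{q2, q3}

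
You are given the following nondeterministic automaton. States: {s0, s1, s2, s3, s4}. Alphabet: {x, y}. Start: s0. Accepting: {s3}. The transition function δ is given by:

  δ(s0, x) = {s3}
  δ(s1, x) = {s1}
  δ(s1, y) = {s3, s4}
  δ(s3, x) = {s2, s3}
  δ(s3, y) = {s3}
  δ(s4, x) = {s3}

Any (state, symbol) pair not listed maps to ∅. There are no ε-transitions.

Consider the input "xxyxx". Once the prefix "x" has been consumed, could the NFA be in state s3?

Start in {s0}.
Read 'x': s0→{s3}; now {s3}.
State s3 is in {s3}.

Yes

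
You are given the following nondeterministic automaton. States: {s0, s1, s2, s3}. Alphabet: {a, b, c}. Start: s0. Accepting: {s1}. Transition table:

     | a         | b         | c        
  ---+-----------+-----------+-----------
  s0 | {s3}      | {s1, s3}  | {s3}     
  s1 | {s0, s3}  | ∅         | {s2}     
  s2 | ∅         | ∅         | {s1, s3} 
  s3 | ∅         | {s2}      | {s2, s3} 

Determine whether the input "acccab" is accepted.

Start in {s0}.
Read 'a': {s0} → {s3}.
Read 'c': {s3} → {s2, s3}.
Read 'c': {s2, s3} → {s1, s2, s3}.
Read 'c': {s1, s2, s3} → {s1, s2, s3}.
Read 'a': {s1, s2, s3} → {s0, s3}.
Read 'b': {s0, s3} → {s1, s2, s3}.
The final set {s1, s2, s3} contains the accepting state s1.

Yes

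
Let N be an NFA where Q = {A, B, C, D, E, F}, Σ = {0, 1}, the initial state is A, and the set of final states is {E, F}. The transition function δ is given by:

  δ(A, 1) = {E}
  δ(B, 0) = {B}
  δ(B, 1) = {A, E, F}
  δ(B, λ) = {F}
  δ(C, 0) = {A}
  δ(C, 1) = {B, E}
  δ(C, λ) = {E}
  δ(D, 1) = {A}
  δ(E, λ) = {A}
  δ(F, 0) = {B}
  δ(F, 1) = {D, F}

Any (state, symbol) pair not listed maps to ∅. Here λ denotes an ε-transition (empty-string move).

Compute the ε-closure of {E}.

Begin with {E}.
ε-move E → A; add A.

{A, E}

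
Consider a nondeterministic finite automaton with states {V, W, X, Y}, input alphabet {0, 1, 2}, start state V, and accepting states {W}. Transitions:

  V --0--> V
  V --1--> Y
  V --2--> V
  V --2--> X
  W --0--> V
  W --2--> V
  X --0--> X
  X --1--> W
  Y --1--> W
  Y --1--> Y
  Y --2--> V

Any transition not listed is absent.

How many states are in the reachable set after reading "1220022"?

Start in {V}.
Read '1': V→{Y}; now {Y}.
Read '2': Y→{V}; now {V}.
Read '2': V→{V, X}; now {V, X}.
Read '0': V→{V}, X→{X}; now {V, X}.
Read '0': V→{V}, X→{X}; now {V, X}.
Read '2': V→{V, X}, X→∅; now {V, X}.
Read '2': V→{V, X}, X→∅; now {V, X}.
That set has 2 states.

2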